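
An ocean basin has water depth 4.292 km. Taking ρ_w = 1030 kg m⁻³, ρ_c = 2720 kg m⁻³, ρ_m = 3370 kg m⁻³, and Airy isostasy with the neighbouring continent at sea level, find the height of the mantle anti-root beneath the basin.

11.2 km

Isostatic balance requires: replacing crust with seawater at the top is compensated by replacing crust with mantle at the base: d (ρ_c − ρ_w) = a (ρ_m − ρ_c).
a = d (ρ_c − ρ_w)/(ρ_m − ρ_c) = 4.292 km × 1690/650 = 11.2 km.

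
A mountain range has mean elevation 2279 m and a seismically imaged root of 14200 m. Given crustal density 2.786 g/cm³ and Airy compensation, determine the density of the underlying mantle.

3.23 g/cm³

Airy balance: ρ_c h = (ρ_m − ρ_c) r → ρ_m = ρ_c (1 + h/r).
ρ_m = 2.786 × (1 + 2279 m/14200 m) = 3.23 g/cm³.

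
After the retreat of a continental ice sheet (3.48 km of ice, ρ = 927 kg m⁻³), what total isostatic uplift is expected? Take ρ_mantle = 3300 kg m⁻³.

Removing the load lets mantle flow back in; uplift u satisfies ρ_ice t = ρ_m u.
u = t ρ_ice/ρ_m = 3.48 km × 927/3300 = 0.978 km.

0.978 km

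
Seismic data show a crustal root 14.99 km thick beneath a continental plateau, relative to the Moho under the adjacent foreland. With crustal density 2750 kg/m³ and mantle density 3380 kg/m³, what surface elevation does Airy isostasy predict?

Equating mass per unit area of the two columns: ρ_c h = (ρ_m − ρ_c) r.
h = r (ρ_m − ρ_c) / ρ_c = 14.99 km × (3380 − 2750) / 2750 = 3.43 km.

3.43 km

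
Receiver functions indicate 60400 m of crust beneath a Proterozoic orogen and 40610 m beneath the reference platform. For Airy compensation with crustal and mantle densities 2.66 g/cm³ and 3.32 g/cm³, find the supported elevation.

Excess crust Δ = 60400 m − 40610 m = 19790 m, split between elevation h and root r with h + r = Δ.
Airy balance ρ_c h = (ρ_m − ρ_c) r gives r = h ρ_c/(ρ_m − ρ_c), so h (1 + ρ_c/(ρ_m − ρ_c)) = Δ, i.e. h = Δ (ρ_m − ρ_c)/ρ_m.
h = 19790 m × 0.66/3.32 = 3930 m.

3930 m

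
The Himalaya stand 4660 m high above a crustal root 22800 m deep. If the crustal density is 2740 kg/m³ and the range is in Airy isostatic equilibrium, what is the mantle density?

3300 kg/m³

Airy balance: ρ_c h = (ρ_m − ρ_c) r → ρ_m = ρ_c (1 + h/r).
ρ_m = 2740 × (1 + 4660 m/22800 m) = 3300 kg/m³.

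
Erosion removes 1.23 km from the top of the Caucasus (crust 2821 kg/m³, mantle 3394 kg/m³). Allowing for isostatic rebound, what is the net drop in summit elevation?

Rebound u = e ρ_c/ρ_m = 1.23 km × 2821/3394 = 1.022 km.
Net surface drop = e − u = 1.23 km − 1.022 km = e (ρ_m − ρ_c)/ρ_m = 0.208 km.

0.208 km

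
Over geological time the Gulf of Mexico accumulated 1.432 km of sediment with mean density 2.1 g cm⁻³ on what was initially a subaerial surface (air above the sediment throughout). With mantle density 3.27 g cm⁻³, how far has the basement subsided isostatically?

Subaerial load: s = t ρ_sed / ρ_m = 1.432 km × 2.1/3.27 = 0.92 km.

0.92 km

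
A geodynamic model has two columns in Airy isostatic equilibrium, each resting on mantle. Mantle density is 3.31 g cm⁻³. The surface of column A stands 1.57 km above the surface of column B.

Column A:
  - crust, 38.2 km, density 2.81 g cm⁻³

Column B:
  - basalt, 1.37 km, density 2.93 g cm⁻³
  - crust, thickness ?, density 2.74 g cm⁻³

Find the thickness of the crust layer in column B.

23.5 km

Take the compensation level at the base of the deeper column (depth z_c below the surface of column A) and equate Σ ρ_i t_i down to z_c; mantle fills any gap and the z_c terms cancel.
Column A: 38.2×2.81 + (z_c − 38.2)×3.31
Column B: 1.57×0 + 1.37×2.93 + x×2.74 + (z_c − 1.57 − 1.37 − x)×3.31
The z_c×3.31 term appears on both sides and cancels. Collect the known terms of each column as K = Σ(ρt)_known − 3.31 × (depth of known layers): K_A = 107.342 − 3.31×38.2 = −19.1; K_B = 4.0141 − 3.31×(1.57 + 1.37) = −5.7173.
Balance: K_A = K_B − x×(3.31 − 2.74), so x = (K_B − K_A)/(3.31 − 2.74) = 13.3827/0.57 = 23.5 km.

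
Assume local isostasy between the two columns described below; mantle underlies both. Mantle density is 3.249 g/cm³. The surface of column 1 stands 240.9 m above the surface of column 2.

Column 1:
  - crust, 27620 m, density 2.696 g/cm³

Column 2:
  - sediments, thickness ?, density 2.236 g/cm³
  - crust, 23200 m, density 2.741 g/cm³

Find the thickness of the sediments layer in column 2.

Take the compensation level at the base of the deeper column (depth z_c below the surface of column 1) and equate Σ ρ_i t_i down to z_c; mantle fills any gap and the z_c terms cancel.
Column 1: 27620×2.696 + (z_c − 27620)×3.249
Column 2: 240.9×0 + x×2.236 + 23200×2.741 + (z_c − 240.9 − 23200 − x)×3.249
The z_c×3.249 term appears on both sides and cancels. Collect the known terms of each column as K = Σ(ρt)_known − 3.249 × (depth of known layers): K_1 = 74463.52 − 3.249×27620 = −15273.86; K_2 = 63591.2 − 3.249×(240.9 + 23200) = −12568.2841.
Balance: K_1 = K_2 − x×(3.249 − 2.236), so x = (K_2 − K_1)/(3.249 − 2.236) = 2705.58/1.013 = 2670 m.

2670 m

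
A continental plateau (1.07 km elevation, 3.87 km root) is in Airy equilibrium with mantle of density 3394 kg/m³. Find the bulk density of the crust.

ρ_c h = (ρ_m − ρ_c) r → ρ_c (h + r) = ρ_m r → ρ_c = ρ_m r / (h + r).
ρ_c = 3394 × 3.87 km / (1.07 km + 3.87 km) = 2660 kg/m³.

2660 kg/m³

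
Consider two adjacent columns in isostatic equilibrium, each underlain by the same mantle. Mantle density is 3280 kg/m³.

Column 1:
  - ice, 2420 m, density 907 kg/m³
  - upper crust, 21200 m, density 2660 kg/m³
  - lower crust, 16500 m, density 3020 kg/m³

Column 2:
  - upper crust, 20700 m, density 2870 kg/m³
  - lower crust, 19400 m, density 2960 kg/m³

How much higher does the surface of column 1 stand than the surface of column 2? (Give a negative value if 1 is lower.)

For any compensation level in the mantle, the mantle terms cancel and isostasy reduces to e = (Σt_1 − Σt_2) − (Σ(ρt)_1 − Σ(ρt)_2) / ρ_m.
Σt_1 = 40120 m; Σt_2 = 40100 m; Σ(ρt)_1 = 108416940; Σ(ρt)_2 = 116833000 (in m·kg/m³).
e = (40120 − 40100) − (108416940 − 116833000) / 3280 = 2590 m.

2590 m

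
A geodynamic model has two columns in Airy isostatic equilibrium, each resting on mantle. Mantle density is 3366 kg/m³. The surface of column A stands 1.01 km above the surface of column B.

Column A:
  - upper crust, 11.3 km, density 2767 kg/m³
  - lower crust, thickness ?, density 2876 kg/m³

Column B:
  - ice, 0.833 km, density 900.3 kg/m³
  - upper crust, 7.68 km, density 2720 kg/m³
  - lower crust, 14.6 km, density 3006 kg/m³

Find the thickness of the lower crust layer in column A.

Take the compensation level at the base of the deeper column (depth z_c below the surface of column A) and equate Σ ρ_i t_i down to z_c; mantle fills any gap and the z_c terms cancel.
Column A: 11.3×2767 + x×2876 + (z_c − 11.3 − x)×3366
Column B: 1.01×0 + 0.833×900.3 + 7.68×2720 + 14.6×3006 + (z_c − 1.01 − 23.113)×3366
The z_c×3366 term appears on both sides and cancels. Collect the known terms of each column as K = Σ(ρt)_known − 3366 × (depth of known layers): K_A = 31267.1 − 3366×11.3 = −6768.7; K_B = 65527.1499 − 3366×(1.01 + 23.113) = −15670.8681.
Balance: K_A − x×(3366 − 2876) = K_B, so x = (K_A − K_B)/(3366 − 2876) = 8902.17/490 = 18.2 km.

18.2 km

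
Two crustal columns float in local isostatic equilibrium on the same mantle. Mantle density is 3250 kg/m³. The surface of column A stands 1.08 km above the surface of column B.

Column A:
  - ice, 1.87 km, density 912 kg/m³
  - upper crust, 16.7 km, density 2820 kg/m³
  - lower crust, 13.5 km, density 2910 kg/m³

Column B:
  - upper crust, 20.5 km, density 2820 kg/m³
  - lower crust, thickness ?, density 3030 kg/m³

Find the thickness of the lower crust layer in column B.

17.4 km

Take the compensation level at the base of the deeper column (depth z_c below the surface of column A) and equate Σ ρ_i t_i down to z_c; mantle fills any gap and the z_c terms cancel.
Column A: 1.87×912 + 16.7×2820 + 13.5×2910 + (z_c − 32.07)×3250
Column B: 1.08×0 + 20.5×2820 + x×3030 + (z_c − 1.08 − 20.5 − x)×3250
The z_c×3250 term appears on both sides and cancels. Collect the known terms of each column as K = Σ(ρt)_known − 3250 × (depth of known layers): K_A = 88084.44 − 3250×32.07 = −16143.06; K_B = 57810 − 3250×(1.08 + 20.5) = −12325.
Balance: K_A = K_B − x×(3250 − 3030), so x = (K_B − K_A)/(3250 − 3030) = 3818.06/220 = 17.4 km.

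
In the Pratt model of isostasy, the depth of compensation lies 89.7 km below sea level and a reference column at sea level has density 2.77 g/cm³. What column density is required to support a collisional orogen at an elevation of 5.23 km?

2.62 g/cm³

Pratt balance: ρ_ref D = ρ (D + h).
ρ = ρ_ref D/(D + h) = 2.77 × 89.7 km/(89.7 km + 5.23 km) = 2.62 g/cm³.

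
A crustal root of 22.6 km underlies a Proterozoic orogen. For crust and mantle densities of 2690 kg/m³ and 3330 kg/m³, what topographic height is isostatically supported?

Balancing pressure at the compensation depth: ρ_c h = (ρ_m − ρ_c) r.
h = r (ρ_m − ρ_c) / ρ_c = 22.6 km × (3330 − 2690) / 2690 = 5.38 km.

5.38 km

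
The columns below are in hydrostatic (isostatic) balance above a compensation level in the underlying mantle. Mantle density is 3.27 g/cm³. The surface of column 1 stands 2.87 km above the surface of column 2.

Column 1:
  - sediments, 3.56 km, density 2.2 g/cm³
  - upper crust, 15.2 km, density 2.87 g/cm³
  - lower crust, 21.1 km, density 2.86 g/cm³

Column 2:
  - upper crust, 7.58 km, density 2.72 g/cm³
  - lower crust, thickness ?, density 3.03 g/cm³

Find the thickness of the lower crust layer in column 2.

Take the compensation level at the base of the deeper column (depth z_c below the surface of column 1) and equate Σ ρ_i t_i down to z_c; mantle fills any gap and the z_c terms cancel.
Column 1: 3.56×2.2 + 15.2×2.87 + 21.1×2.86 + (z_c − 39.86)×3.27
Column 2: 2.87×0 + 7.58×2.72 + x×3.03 + (z_c − 2.87 − 7.58 − x)×3.27
The z_c×3.27 term appears on both sides and cancels. Collect the known terms of each column as K = Σ(ρt)_known − 3.27 × (depth of known layers): K_1 = 111.802 − 3.27×39.86 = −18.5402; K_2 = 20.6176 − 3.27×(2.87 + 7.58) = −13.5539.
Balance: K_1 = K_2 − x×(3.27 − 3.03), so x = (K_2 − K_1)/(3.27 − 3.03) = 4.9863/0.24 = 20.8 km.

20.8 km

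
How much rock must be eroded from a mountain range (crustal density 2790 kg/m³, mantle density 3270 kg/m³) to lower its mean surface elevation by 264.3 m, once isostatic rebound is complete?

Net drop Δ = e − u = e − e ρ_c/ρ_m = e (ρ_m − ρ_c)/ρ_m.
e = Δ ρ_m/(ρ_m − ρ_c) = 264.3 m × 3270/480 = 1800 m.

1800 m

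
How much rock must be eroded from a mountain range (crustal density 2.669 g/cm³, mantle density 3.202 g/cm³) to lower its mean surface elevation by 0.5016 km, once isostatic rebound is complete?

3.01 km

Net drop Δ = e − u = e − e ρ_c/ρ_m = e (ρ_m − ρ_c)/ρ_m.
e = Δ ρ_m/(ρ_m − ρ_c) = 0.5016 km × 3.202/0.533 = 3.01 km.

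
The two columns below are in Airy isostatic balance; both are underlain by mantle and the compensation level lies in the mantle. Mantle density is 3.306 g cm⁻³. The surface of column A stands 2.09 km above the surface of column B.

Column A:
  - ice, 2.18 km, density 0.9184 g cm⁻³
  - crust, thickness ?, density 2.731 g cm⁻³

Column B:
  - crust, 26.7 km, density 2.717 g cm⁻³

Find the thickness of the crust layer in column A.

Take the compensation level at the base of the deeper column (depth z_c below the surface of column A) and equate Σ ρ_i t_i down to z_c; mantle fills any gap and the z_c terms cancel.
Column A: 2.18×0.9184 + x×2.731 + (z_c − 2.18 − x)×3.306
Column B: 2.09×0 + 26.7×2.717 + (z_c − 2.09 − 26.7)×3.306
The z_c×3.306 term appears on both sides and cancels. Collect the known terms of each column as K = Σ(ρt)_known − 3.306 × (depth of known layers): K_A = 2.002112 − 3.306×2.18 = −5.204968; K_B = 72.5439 − 3.306×(2.09 + 26.7) = −22.63584.
Balance: K_A − x×(3.306 − 2.731) = K_B, so x = (K_A − K_B)/(3.306 − 2.731) = 17.4309/0.575 = 30.3 km.

30.3 km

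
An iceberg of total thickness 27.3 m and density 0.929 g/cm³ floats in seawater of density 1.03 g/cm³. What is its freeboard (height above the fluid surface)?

Floating equilibrium: submerged depth d = t ρ_obj/ρ_fluid = 27.3 m × 0.929/1.03 = 24.62 m.
Freeboard = t − d = 27.3 m − 24.62 m = 2.68 m.

2.68 m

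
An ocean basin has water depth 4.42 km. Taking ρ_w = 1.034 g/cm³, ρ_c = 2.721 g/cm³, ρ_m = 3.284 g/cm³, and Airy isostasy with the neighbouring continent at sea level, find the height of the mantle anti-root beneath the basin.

In Airy isostatic equilibrium: replacing crust with seawater at the top is compensated by replacing crust with mantle at the base: d (ρ_c − ρ_w) = a (ρ_m − ρ_c).
a = d (ρ_c − ρ_w)/(ρ_m − ρ_c) = 4.42 km × 1.687/0.563 = 13.2 km.

13.2 km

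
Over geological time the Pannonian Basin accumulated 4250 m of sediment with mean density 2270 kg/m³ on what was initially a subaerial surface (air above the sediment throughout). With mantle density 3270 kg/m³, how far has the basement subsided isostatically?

Subaerial load: s = t ρ_sed / ρ_m = 4250 m × 2270/3270 = 2950 m.

2950 m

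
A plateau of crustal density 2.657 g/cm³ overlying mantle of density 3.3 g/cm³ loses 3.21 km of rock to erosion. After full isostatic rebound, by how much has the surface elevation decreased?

Rebound u = e ρ_c/ρ_m = 3.21 km × 2.657/3.3 = 2.585 km.
Net surface drop = e − u = 3.21 km − 2.585 km = e (ρ_m − ρ_c)/ρ_m = 0.625 km.

0.625 km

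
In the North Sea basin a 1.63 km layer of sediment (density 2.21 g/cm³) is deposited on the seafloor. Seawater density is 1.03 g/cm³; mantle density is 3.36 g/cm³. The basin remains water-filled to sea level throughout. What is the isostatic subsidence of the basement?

0.825 km

Submarine loading: the sediment displaces seawater, and the subsidence is in turn flooded, so s (ρ_m − ρ_w) = t (ρ_sed − ρ_w).
s = 1.63 km × (2.21 − 1.03) / (3.36 − 1.03) = 0.825 km.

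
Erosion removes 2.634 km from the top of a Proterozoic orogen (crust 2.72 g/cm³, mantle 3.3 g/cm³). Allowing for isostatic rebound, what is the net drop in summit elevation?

Rebound u = e ρ_c/ρ_m = 2.634 km × 2.72/3.3 = 2.171 km.
Net surface drop = e − u = 2.634 km − 2.171 km = e (ρ_m − ρ_c)/ρ_m = 0.463 km.

0.463 km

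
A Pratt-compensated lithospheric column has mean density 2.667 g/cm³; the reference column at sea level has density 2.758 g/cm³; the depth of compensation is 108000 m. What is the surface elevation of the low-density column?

3690 m

ρ_ref D = ρ (D + h) → h = D (ρ_ref − ρ)/ρ.
h = 108000 m × (2.758 − 2.667)/2.667 = 3690 m.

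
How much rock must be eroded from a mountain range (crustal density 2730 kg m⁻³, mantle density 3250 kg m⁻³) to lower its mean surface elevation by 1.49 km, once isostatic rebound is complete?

9.31 km

Net drop Δ = e − u = e − e ρ_c/ρ_m = e (ρ_m − ρ_c)/ρ_m.
e = Δ ρ_m/(ρ_m − ρ_c) = 1.49 km × 3250/520 = 9.31 km.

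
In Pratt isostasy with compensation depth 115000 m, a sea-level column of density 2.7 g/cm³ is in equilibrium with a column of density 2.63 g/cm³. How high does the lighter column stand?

3060 m

ρ_ref D = ρ (D + h) → h = D (ρ_ref − ρ)/ρ.
h = 115000 m × (2.7 − 2.63)/2.63 = 3060 m.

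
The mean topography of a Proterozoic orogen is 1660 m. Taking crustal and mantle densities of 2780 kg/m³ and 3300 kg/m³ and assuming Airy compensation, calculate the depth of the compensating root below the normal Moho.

8870 m

Balancing pressure at the compensation depth: the weight of the topography is balanced by the buoyancy of the root, ρ_c h = (ρ_m − ρ_c) r.
r = h · ρ_c / (ρ_m − ρ_c) = 1660 m × 2780 / (3300 − 2780) = 8870 m.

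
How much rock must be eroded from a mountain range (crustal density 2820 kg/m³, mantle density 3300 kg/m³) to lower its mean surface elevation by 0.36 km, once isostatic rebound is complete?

Net drop Δ = e − u = e − e ρ_c/ρ_m = e (ρ_m − ρ_c)/ρ_m.
e = Δ ρ_m/(ρ_m − ρ_c) = 0.36 km × 3300/480 = 2.48 km.

2.48 km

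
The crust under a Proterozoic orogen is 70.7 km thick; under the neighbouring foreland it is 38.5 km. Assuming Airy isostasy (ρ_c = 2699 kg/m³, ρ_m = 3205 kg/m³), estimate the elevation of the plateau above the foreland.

5.08 km

Excess crust Δ = 70.7 km − 38.5 km = 32.2 km, split between elevation h and root r with h + r = Δ.
Airy balance ρ_c h = (ρ_m − ρ_c) r gives r = h ρ_c/(ρ_m − ρ_c), so h (1 + ρ_c/(ρ_m − ρ_c)) = Δ, i.e. h = Δ (ρ_m − ρ_c)/ρ_m.
h = 32.2 km × 506/3205 = 5.08 km.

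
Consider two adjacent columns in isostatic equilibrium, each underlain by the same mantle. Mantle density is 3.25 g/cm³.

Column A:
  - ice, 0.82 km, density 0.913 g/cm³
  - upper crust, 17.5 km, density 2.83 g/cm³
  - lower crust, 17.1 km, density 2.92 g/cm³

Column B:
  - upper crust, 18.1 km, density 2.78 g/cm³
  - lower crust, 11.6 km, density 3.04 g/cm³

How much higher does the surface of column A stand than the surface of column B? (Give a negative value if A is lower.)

1.22 km

For any compensation level in the mantle, the mantle terms cancel and isostasy reduces to e = (Σt_A − Σt_B) − (Σ(ρt)_A − Σ(ρt)_B) / ρ_m.
Σt_A = 35.42 km; Σt_B = 29.7 km; Σ(ρt)_A = 100.20566; Σ(ρt)_B = 85.582 (in km·g/cm³).
e = (35.42 − 29.7) − (100.20566 − 85.582) / 3.25 = 1.22 km.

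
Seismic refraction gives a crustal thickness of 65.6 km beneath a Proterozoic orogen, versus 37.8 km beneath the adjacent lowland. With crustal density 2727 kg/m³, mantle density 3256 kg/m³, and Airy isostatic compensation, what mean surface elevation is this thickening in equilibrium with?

Excess crust Δ = 65.6 km − 37.8 km = 27.8 km, split between elevation h and root r with h + r = Δ.
Airy balance ρ_c h = (ρ_m − ρ_c) r gives r = h ρ_c/(ρ_m − ρ_c), so h (1 + ρ_c/(ρ_m − ρ_c)) = Δ, i.e. h = Δ (ρ_m − ρ_c)/ρ_m.
h = 27.8 km × 529/3256 = 4.52 km.

4.52 km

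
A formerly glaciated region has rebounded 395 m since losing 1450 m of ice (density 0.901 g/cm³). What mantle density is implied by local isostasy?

ρ_m = ρ_ice t / u = 0.901 × 1450 m/395 m = 3.31 g/cm³.

3.31 g/cm³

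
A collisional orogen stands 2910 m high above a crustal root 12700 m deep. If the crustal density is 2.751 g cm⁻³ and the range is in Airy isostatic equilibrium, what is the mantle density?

3.38 g cm⁻³

Airy balance: ρ_c h = (ρ_m − ρ_c) r → ρ_m = ρ_c (1 + h/r).
ρ_m = 2.751 × (1 + 2910 m/12700 m) = 3.38 g cm⁻³.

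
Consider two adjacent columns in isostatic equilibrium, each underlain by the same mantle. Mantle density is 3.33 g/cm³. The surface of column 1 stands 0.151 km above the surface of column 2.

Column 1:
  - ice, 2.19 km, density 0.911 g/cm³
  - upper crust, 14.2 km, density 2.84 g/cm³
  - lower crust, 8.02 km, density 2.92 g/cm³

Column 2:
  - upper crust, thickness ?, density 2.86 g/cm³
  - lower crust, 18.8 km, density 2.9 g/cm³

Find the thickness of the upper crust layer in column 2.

Take the compensation level at the base of the deeper column (depth z_c below the surface of column 1) and equate Σ ρ_i t_i down to z_c; mantle fills any gap and the z_c terms cancel.
Column 1: 2.19×0.911 + 14.2×2.84 + 8.02×2.92 + (z_c − 24.41)×3.33
Column 2: 0.151×0 + x×2.86 + 18.8×2.9 + (z_c − 0.151 − 18.8 − x)×3.33
The z_c×3.33 term appears on both sides and cancels. Collect the known terms of each column as K = Σ(ρt)_known − 3.33 × (depth of known layers): K_1 = 65.74149 − 3.33×24.41 = −15.54381; K_2 = 54.52 − 3.33×(0.151 + 18.8) = −8.58683.
Balance: K_1 = K_2 − x×(3.33 − 2.86), so x = (K_2 − K_1)/(3.33 − 2.86) = 6.95698/0.47 = 14.8 km.

14.8 km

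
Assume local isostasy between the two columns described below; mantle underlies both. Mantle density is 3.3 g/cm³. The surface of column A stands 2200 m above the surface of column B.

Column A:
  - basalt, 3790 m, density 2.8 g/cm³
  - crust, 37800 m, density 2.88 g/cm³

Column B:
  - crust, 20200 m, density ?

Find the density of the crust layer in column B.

2.78 g/cm³

Take the compensation level at the base of the deeper column (depth z_c below the surface of column A) and equate Σ ρ_i t_i down to z_c; mantle fills any gap and the z_c terms cancel.
Column A: 3790×2.8 + 37800×2.88 + (z_c − 41590)×3.3
Column B: 2200×0 + 20200×ρ + (z_c − 2200 − 20200)×3.3
The z_c×3.3 term appears on both sides and cancels. Collect the known terms of each column as K = Σ(ρt)_known − 3.3 × (depth of known layers): K_A = 119476 − 3.3×41590 = −17771; K_B = 0 − 3.3×(2200 + 20200) = −73920.
Balance: K_A = K_B + 20200×ρ, so ρ = (K_A − K_B)/20200 = 56149/20200 = 2.78 g/cm³.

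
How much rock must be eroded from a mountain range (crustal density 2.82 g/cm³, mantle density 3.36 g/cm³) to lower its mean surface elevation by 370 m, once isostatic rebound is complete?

Net drop Δ = e − u = e − e ρ_c/ρ_m = e (ρ_m − ρ_c)/ρ_m.
e = Δ ρ_m/(ρ_m − ρ_c) = 370 m × 3.36/0.54 = 2300 m.

2300 m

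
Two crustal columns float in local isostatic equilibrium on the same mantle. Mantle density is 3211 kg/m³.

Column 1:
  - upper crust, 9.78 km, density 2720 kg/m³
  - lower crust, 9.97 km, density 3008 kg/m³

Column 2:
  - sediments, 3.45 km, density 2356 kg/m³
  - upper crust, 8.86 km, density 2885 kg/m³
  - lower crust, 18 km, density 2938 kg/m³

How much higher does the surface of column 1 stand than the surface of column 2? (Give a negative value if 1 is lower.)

−1.22 km

For any compensation level in the mantle, the mantle terms cancel and isostasy reduces to e = (Σt_1 − Σt_2) − (Σ(ρt)_1 − Σ(ρt)_2) / ρ_m.
Σt_1 = 19.75 km; Σt_2 = 30.31 km; Σ(ρt)_1 = 56591.36; Σ(ρt)_2 = 86573.3 (in km·kg/m³).
e = (19.75 − 30.31) − (56591.36 − 86573.3) / 3211 = −1.22 km.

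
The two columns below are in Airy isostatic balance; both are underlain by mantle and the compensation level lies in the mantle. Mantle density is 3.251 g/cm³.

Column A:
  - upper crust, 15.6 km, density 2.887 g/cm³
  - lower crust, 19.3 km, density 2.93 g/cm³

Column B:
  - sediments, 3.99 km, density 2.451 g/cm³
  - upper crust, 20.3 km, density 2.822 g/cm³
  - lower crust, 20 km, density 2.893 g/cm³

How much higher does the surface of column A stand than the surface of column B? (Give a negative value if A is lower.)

For any compensation level in the mantle, the mantle terms cancel and isostasy reduces to e = (Σt_A − Σt_B) − (Σ(ρt)_A − Σ(ρt)_B) / ρ_m.
Σt_A = 34.9 km; Σt_B = 44.29 km; Σ(ρt)_A = 101.5862; Σ(ρt)_B = 124.92609 (in km·g/cm³).
e = (34.9 − 44.29) − (101.5862 − 124.92609) / 3.251 = −2.21 km.

−2.21 km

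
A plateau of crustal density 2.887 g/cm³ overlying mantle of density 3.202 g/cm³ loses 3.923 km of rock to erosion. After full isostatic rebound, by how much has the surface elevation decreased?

Rebound u = e ρ_c/ρ_m = 3.923 km × 2.887/3.202 = 3.537 km.
Net surface drop = e − u = 3.923 km − 3.537 km = e (ρ_m − ρ_c)/ρ_m = 0.386 km.

0.386 km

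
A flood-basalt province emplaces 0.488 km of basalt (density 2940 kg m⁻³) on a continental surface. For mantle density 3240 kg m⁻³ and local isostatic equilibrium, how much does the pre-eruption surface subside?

Subaerial loading: s = t ρ_load / ρ_m.
s = 0.488 km × 2940/3240 = 0.443 km.

0.443 km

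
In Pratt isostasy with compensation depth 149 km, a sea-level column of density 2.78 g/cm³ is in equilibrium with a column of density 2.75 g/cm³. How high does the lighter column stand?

1.63 km

ρ_ref D = ρ (D + h) → h = D (ρ_ref − ρ)/ρ.
h = 149 km × (2.78 − 2.75)/2.75 = 1.63 km.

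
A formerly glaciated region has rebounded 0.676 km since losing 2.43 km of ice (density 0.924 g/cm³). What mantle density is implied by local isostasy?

ρ_m = ρ_ice t / u = 0.924 × 2.43 km/0.676 km = 3.32 g/cm³.

3.32 g/cm³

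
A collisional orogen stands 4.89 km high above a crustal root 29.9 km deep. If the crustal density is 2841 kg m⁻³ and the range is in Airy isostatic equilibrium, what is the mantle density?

3310 kg m⁻³

Airy balance: ρ_c h = (ρ_m − ρ_c) r → ρ_m = ρ_c (1 + h/r).
ρ_m = 2841 × (1 + 4.89 km/29.9 km) = 3310 kg m⁻³.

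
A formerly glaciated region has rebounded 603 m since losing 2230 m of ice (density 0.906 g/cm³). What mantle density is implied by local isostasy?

3.35 g/cm³

ρ_m = ρ_ice t / u = 0.906 × 2230 m/603 m = 3.35 g/cm³.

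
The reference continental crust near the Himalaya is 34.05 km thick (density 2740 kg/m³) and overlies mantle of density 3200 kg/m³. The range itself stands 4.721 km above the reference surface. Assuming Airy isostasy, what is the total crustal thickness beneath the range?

66.9 km

Root depth r = h ρ_c / (ρ_m − ρ_c) = 4.721 km × 2740 / 460 = 28.12 km.
Total thickness = T + h + r = 34.05 km + 4.721 km + 28.12 km = 66.9 km.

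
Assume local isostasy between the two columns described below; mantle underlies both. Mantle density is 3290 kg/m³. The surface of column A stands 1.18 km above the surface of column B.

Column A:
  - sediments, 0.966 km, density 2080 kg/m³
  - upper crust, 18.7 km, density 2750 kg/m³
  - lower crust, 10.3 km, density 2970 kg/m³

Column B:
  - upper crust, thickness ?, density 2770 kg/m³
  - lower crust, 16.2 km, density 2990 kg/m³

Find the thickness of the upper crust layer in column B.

Take the compensation level at the base of the deeper column (depth z_c below the surface of column A) and equate Σ ρ_i t_i down to z_c; mantle fills any gap and the z_c terms cancel.
Column A: 0.966×2080 + 18.7×2750 + 10.3×2970 + (z_c − 29.966)×3290
Column B: 1.18×0 + x×2770 + 16.2×2990 + (z_c − 1.18 − 16.2 − x)×3290
The z_c×3290 term appears on both sides and cancels. Collect the known terms of each column as K = Σ(ρt)_known − 3290 × (depth of known layers): K_A = 84025.28 − 3290×29.966 = −14562.86; K_B = 48438 − 3290×(1.18 + 16.2) = −8742.2.
Balance: K_A = K_B − x×(3290 − 2770), so x = (K_B − K_A)/(3290 − 2770) = 5820.66/520 = 11.2 km.

11.2 km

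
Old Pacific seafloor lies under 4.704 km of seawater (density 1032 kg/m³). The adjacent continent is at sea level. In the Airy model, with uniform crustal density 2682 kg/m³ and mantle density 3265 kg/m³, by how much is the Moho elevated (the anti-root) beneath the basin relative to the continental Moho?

13.3 km

By Archimedes' principle applied to the lithosphere: replacing crust with seawater at the top is compensated by replacing crust with mantle at the base: d (ρ_c − ρ_w) = a (ρ_m − ρ_c).
a = d (ρ_c − ρ_w)/(ρ_m − ρ_c) = 4.704 km × 1650/583 = 13.3 km.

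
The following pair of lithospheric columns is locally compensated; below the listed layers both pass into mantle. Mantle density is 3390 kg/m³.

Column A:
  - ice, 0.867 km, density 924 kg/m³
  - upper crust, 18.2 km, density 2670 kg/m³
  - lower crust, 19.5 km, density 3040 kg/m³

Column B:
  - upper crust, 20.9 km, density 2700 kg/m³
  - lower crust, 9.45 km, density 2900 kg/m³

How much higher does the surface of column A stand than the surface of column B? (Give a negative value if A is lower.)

For any compensation level in the mantle, the mantle terms cancel and isostasy reduces to e = (Σt_A − Σt_B) − (Σ(ρt)_A − Σ(ρt)_B) / ρ_m.
Σt_A = 38.567 km; Σt_B = 30.35 km; Σ(ρt)_A = 108675.108; Σ(ρt)_B = 83835 (in km·kg/m³).
e = (38.567 − 30.35) − (108675.108 − 83835) / 3390 = 0.89 km.

0.89 km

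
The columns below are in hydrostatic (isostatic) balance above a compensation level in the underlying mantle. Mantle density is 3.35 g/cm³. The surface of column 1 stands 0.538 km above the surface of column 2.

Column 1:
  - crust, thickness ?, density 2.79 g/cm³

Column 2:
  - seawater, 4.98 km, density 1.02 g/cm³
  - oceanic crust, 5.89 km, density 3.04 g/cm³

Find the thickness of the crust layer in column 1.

27.2 km

Take the compensation level at the base of the deeper column (depth z_c below the surface of column 1) and equate Σ ρ_i t_i down to z_c; mantle fills any gap and the z_c terms cancel.
Column 1: x×2.79 + (z_c − 0 − x)×3.35
Column 2: 0.538×0 + 4.98×1.02 + 5.89×3.04 + (z_c − 0.538 − 10.87)×3.35
The z_c×3.35 term appears on both sides and cancels. Collect the known terms of each column as K = Σ(ρt)_known − 3.35 × (depth of known layers): K_1 = 0 − 3.35×0 = 0; K_2 = 22.9852 − 3.35×(0.538 + 10.87) = −15.2316.
Balance: K_1 − x×(3.35 − 2.79) = K_2, so x = (K_1 − K_2)/(3.35 − 2.79) = 15.2316/0.56 = 27.2 km.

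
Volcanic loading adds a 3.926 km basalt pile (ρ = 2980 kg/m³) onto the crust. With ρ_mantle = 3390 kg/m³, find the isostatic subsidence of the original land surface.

Subaerial loading: s = t ρ_load / ρ_m.
s = 3.926 km × 2980/3390 = 3.45 km.

3.45 km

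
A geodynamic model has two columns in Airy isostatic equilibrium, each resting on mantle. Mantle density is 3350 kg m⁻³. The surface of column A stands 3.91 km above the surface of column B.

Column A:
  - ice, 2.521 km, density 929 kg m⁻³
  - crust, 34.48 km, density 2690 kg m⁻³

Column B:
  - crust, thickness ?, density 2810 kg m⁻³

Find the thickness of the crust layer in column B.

29.2 km

Take the compensation level at the base of the deeper column (depth z_c below the surface of column A) and equate Σ ρ_i t_i down to z_c; mantle fills any gap and the z_c terms cancel.
Column A: 2.521×929 + 34.48×2690 + (z_c − 37.001)×3350
Column B: 3.91×0 + x×2810 + (z_c − 3.91 − 0 − x)×3350
The z_c×3350 term appears on both sides and cancels. Collect the known terms of each column as K = Σ(ρt)_known − 3350 × (depth of known layers): K_A = 95093.209 − 3350×37.001 = −28860.141; K_B = 0 − 3350×(3.91 + 0) = −13098.5.
Balance: K_A = K_B − x×(3350 − 2810), so x = (K_B − K_A)/(3350 − 2810) = 15761.6/540 = 29.2 km.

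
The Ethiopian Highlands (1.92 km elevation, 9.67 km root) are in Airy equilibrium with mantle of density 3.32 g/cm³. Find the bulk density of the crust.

ρ_c h = (ρ_m − ρ_c) r → ρ_c (h + r) = ρ_m r → ρ_c = ρ_m r / (h + r).
ρ_c = 3.32 × 9.67 km / (1.92 km + 9.67 km) = 2.77 g/cm³.

2.77 g/cm³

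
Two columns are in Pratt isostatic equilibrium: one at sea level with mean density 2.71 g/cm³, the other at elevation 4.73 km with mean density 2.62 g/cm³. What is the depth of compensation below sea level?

138 km

ρ_ref D = ρ (D + h) → D (ρ_ref − ρ) = ρ h.
D = ρ h/(ρ_ref − ρ) = 2.62 × 4.73 km/(2.71 − 2.62) = 138 km.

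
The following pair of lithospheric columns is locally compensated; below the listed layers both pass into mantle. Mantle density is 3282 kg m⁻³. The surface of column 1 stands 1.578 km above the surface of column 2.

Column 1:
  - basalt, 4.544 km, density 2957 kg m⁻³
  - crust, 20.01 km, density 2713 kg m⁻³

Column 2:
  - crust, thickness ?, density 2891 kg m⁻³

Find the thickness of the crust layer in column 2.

19.7 km

Take the compensation level at the base of the deeper column (depth z_c below the surface of column 1) and equate Σ ρ_i t_i down to z_c; mantle fills any gap and the z_c terms cancel.
Column 1: 4.544×2957 + 20.01×2713 + (z_c − 24.554)×3282
Column 2: 1.578×0 + x×2891 + (z_c − 1.578 − 0 − x)×3282
The z_c×3282 term appears on both sides and cancels. Collect the known terms of each column as K = Σ(ρt)_known − 3282 × (depth of known layers): K_1 = 67723.738 − 3282×24.554 = −12862.49; K_2 = 0 − 3282×(1.578 + 0) = −5178.996.
Balance: K_1 = K_2 − x×(3282 − 2891), so x = (K_2 − K_1)/(3282 − 2891) = 7683.49/391 = 19.7 km.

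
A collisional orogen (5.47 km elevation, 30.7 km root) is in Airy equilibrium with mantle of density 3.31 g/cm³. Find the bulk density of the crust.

ρ_c h = (ρ_m − ρ_c) r → ρ_c (h + r) = ρ_m r → ρ_c = ρ_m r / (h + r).
ρ_c = 3.31 × 30.7 km / (5.47 km + 30.7 km) = 2.81 g/cm³.

2.81 g/cm³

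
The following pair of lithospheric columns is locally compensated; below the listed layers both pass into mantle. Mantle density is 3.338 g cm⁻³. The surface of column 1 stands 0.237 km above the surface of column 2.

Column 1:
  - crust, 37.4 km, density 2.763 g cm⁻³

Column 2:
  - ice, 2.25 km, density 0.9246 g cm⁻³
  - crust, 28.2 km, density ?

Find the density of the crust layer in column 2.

Take the compensation level at the base of the deeper column (depth z_c below the surface of column 1) and equate Σ ρ_i t_i down to z_c; mantle fills any gap and the z_c terms cancel.
Column 1: 37.4×2.763 + (z_c − 37.4)×3.338
Column 2: 0.237×0 + 2.25×0.9246 + 28.2×ρ + (z_c − 0.237 − 30.45)×3.338
The z_c×3.338 term appears on both sides and cancels. Collect the known terms of each column as K = Σ(ρt)_known − 3.338 × (depth of known layers): K_1 = 103.3362 − 3.338×37.4 = −21.505; K_2 = 2.08035 − 3.338×(0.237 + 30.45) = −100.352856.
Balance: K_1 = K_2 + 28.2×ρ, so ρ = (K_1 − K_2)/28.2 = 78.8479/28.2 = 2.8 g cm⁻³.

2.8 g cm⁻³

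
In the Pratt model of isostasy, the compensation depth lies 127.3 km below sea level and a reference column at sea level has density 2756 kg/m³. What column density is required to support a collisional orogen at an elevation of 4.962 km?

Pratt balance: ρ_ref D = ρ (D + h).
ρ = ρ_ref D/(D + h) = 2756 × 127.3 km/(127.3 km + 4.962 km) = 2650 kg/m³.

2650 kg/m³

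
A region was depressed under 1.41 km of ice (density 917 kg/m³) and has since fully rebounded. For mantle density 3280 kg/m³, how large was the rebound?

Removing the load lets mantle flow back in; uplift u satisfies ρ_ice t = ρ_m u.
u = t ρ_ice/ρ_m = 1.41 km × 917/3280 = 0.394 km.

0.394 km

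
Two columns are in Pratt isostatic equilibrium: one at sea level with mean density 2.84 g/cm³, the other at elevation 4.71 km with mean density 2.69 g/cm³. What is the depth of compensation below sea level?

84.5 km

ρ_ref D = ρ (D + h) → D (ρ_ref − ρ) = ρ h.
D = ρ h/(ρ_ref − ρ) = 2.69 × 4.71 km/(2.84 − 2.69) = 84.5 km.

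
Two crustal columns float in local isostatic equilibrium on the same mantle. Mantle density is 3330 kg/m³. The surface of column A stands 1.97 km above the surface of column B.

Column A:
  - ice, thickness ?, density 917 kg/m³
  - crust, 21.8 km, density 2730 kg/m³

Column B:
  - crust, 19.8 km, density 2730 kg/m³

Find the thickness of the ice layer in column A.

2.22 km

Take the compensation level at the base of the deeper column (depth z_c below the surface of column A) and equate Σ ρ_i t_i down to z_c; mantle fills any gap and the z_c terms cancel.
Column A: x×917 + 21.8×2730 + (z_c − 21.8 − x)×3330
Column B: 1.97×0 + 19.8×2730 + (z_c − 1.97 − 19.8)×3330
The z_c×3330 term appears on both sides and cancels. Collect the known terms of each column as K = Σ(ρt)_known − 3330 × (depth of known layers): K_A = 59514 − 3330×21.8 = −13080; K_B = 54054 − 3330×(1.97 + 19.8) = −18440.1.
Balance: K_A − x×(3330 − 917) = K_B, so x = (K_A − K_B)/(3330 − 917) = 5360.1/2413 = 2.22 km.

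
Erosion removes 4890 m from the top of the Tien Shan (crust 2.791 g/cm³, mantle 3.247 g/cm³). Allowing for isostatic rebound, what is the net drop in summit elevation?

687 m

Rebound u = e ρ_c/ρ_m = 4890 m × 2.791/3.247 = 4203 m.
Net surface drop = e − u = 4890 m − 4203 m = e (ρ_m − ρ_c)/ρ_m = 687 m.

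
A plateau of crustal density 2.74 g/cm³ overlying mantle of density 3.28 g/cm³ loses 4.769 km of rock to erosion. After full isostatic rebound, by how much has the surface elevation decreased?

0.785 km

Rebound u = e ρ_c/ρ_m = 4.769 km × 2.74/3.28 = 3.984 km.
Net surface drop = e − u = 4.769 km − 3.984 km = e (ρ_m − ρ_c)/ρ_m = 0.785 km.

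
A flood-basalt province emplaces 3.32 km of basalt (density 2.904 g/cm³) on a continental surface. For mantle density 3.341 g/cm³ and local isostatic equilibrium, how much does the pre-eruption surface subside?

2.89 km

Subaerial loading: s = t ρ_load / ρ_m.
s = 3.32 km × 2.904/3.341 = 2.89 km.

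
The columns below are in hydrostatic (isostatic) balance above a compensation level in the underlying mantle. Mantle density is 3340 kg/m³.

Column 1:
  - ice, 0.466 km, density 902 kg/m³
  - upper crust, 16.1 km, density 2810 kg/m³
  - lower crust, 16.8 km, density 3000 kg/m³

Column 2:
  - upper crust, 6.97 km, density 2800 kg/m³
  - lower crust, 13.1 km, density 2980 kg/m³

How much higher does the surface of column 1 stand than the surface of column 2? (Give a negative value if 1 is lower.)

2.07 km

For any compensation level in the mantle, the mantle terms cancel and isostasy reduces to e = (Σt_1 − Σt_2) − (Σ(ρt)_1 − Σ(ρt)_2) / ρ_m.
Σt_1 = 33.366 km; Σt_2 = 20.07 km; Σ(ρt)_1 = 96061.332; Σ(ρt)_2 = 58554 (in km·kg/m³).
e = (33.366 − 20.07) − (96061.332 − 58554) / 3340 = 2.07 km.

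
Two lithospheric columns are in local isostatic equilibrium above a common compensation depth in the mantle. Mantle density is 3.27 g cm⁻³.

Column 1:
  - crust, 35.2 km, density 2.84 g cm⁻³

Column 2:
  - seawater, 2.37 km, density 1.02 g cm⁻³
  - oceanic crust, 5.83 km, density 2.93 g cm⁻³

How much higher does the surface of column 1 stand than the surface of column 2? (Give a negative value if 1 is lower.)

For any compensation level in the mantle, the mantle terms cancel and isostasy reduces to e = (Σt_1 − Σt_2) − (Σ(ρt)_1 − Σ(ρt)_2) / ρ_m.
Σt_1 = 35.2 km; Σt_2 = 8.2 km; Σ(ρt)_1 = 99.968; Σ(ρt)_2 = 19.4993 (in km·g cm⁻³).
e = (35.2 − 8.2) − (99.968 − 19.4993) / 3.27 = 2.39 km.

2.39 km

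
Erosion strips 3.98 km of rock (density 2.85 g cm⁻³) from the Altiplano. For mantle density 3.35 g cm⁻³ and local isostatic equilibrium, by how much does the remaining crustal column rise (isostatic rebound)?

3.39 km

Unloading: uplift u = e ρ_c/ρ_m = 3.98 km × 2.85/3.35 = 3.39 km.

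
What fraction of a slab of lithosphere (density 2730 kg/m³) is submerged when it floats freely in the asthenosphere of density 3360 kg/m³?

0.812

Submerged fraction = ρ_obj/ρ_fluid = 2730/3360 = 0.812.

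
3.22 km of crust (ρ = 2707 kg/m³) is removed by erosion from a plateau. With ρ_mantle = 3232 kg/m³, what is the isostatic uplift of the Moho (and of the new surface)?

Unloading: uplift u = e ρ_c/ρ_m = 3.22 km × 2707/3232 = 2.7 km.

2.7 km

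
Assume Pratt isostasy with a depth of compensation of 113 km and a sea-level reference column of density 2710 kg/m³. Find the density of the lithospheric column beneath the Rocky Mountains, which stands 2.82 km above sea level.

2640 kg/m³

Pratt balance: ρ_ref D = ρ (D + h).
ρ = ρ_ref D/(D + h) = 2710 × 113 km/(113 km + 2.82 km) = 2640 kg/m³.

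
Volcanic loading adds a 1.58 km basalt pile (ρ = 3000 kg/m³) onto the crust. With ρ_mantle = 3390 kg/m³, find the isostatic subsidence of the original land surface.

Subaerial loading: s = t ρ_load / ρ_m.
s = 1.58 km × 3000/3390 = 1.4 km.

1.4 km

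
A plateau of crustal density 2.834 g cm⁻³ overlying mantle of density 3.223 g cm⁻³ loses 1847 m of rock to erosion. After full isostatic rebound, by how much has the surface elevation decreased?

Rebound u = e ρ_c/ρ_m = 1847 m × 2.834/3.223 = 1624 m.
Net surface drop = e − u = 1847 m − 1624 m = e (ρ_m − ρ_c)/ρ_m = 223 m.

223 m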